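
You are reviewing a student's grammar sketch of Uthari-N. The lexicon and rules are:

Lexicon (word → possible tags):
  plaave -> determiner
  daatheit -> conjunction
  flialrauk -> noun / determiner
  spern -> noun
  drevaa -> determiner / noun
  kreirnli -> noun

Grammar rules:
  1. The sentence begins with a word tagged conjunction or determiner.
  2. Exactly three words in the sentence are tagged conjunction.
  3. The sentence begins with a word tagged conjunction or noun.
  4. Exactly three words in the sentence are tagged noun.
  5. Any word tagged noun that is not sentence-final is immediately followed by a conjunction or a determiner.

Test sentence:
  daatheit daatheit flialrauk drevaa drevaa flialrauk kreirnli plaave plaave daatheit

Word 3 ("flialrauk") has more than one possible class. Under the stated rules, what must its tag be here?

Candidates per position — 1:daatheit {conjunction}; 2:daatheit {conjunction}; 3:flialrauk {noun,determiner}; 4:drevaa {determiner,noun}; 5:drevaa {determiner,noun}; 6:flialrauk {noun,determiner}; 7:kreirnli {noun}; 8:plaave {determiner}; 9:plaave {determiner}; 10:daatheit {conjunction}.
Position 6: tagging it noun would leave rule 5 unsatisfiable, so it must be determiner.
Position 3: the remaining choice is settled jointly with positions 4, 5 — only noun at position 3 is part of a tagging that satisfies every rule.
So the tagging must be: conjunction conjunction noun determiner noun determiner noun determiner determiner conjunction.
Verifying each rule — rule 1 ok; rule 2 ok; rule 3 ok; rule 4 ok; rule 5 ok.

noun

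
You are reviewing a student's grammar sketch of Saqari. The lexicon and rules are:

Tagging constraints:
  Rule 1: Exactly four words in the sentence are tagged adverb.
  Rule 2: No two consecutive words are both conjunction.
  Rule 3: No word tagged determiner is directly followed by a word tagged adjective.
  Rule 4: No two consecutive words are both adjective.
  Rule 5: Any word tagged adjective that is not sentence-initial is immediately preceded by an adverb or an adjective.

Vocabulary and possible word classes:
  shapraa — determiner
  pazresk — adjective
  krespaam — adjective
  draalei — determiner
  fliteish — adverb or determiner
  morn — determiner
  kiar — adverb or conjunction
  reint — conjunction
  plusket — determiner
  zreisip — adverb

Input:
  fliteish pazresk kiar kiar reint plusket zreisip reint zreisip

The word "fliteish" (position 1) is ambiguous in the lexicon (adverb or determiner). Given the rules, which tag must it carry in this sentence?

adverb

Candidates per position — 1:fliteish {adverb,determiner}; 2:pazresk {adjective}; 3:kiar {adverb,conjunction}; 4:kiar {adverb,conjunction}; 5:reint {conjunction}; 6:plusket {determiner}; 7:zreisip {adverb}; 8:reint {conjunction}; 9:zreisip {adverb}.
If word 1 were determiner, no tagging could satisfy rule 3; so word 1 is adverb.
If word 4 were conjunction, no tagging could satisfy rule 2; so word 4 is adverb.
If word 3 were adverb, no tagging could satisfy rule 1; so word 3 is conjunction.
The unique satisfying tagging is: adverb adjective conjunction adverb conjunction determiner adverb conjunction adverb.
Check: rule 1 satisfied; rule 2 satisfied; rule 3 satisfied; rule 4 satisfied; rule 5 satisfied.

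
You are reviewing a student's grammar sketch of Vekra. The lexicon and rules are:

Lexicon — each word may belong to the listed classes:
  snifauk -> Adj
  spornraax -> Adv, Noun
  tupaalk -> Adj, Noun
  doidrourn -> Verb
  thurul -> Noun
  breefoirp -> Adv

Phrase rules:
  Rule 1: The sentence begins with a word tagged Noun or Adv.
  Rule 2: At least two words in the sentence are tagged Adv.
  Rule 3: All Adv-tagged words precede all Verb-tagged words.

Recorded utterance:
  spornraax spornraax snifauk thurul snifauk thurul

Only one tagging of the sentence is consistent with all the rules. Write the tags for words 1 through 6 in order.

Candidates per position — 1:spornraax {Adv,Noun}; 2:spornraax {Adv,Noun}; 3:snifauk {Adj}; 4:thurul {Noun}; 5:snifauk {Adj}; 6:thurul {Noun}.
Word 1 cannot be Noun — rule 2 would then fail for every completion. It is Adv.
Word 2 cannot be Noun — rule 2 would then fail for every completion. It is Adv.
The unique satisfying tagging is: Adv Adv Adj Noun Adj Noun.
Checking: rule 1 ok; rule 2 ok; rule 3 ok.

Adv Adv Adj Noun Adj Noun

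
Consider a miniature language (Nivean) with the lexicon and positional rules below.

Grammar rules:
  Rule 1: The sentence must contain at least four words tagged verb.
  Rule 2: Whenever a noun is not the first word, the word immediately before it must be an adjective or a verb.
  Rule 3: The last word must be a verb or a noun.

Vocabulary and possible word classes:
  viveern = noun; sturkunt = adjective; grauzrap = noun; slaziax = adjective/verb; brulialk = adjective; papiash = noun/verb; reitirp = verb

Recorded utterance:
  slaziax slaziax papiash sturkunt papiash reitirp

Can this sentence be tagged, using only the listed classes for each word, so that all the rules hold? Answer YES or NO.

YES

Candidates per position — 1:slaziax {adjective,verb}; 2:slaziax {adjective,verb}; 3:papiash {noun,verb}; 4:sturkunt {adjective}; 5:papiash {noun,verb}; 6:reitirp {verb}.
One satisfying assignment: verb verb verb adjective verb verb.
Check: rule 1 ✓; rule 2 ✓; rule 3 ✓.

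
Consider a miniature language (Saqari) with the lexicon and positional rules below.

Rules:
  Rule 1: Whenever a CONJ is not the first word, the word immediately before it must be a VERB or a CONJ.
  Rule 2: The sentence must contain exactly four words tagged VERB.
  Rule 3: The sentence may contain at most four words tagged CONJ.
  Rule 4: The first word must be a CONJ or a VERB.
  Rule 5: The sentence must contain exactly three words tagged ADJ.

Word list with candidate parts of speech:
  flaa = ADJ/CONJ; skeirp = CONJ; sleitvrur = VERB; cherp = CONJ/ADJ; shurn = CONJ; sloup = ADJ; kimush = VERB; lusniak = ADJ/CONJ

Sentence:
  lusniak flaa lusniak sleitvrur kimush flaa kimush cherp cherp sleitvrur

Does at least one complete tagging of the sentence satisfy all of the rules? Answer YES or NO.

YES

Candidates per position — 1:lusniak {ADJ,CONJ}; 2:flaa {ADJ,CONJ}; 3:lusniak {ADJ,CONJ}; 4:sleitvrur {VERB}; 5:kimush {VERB}; 6:flaa {ADJ,CONJ}; 7:kimush {VERB}; 8:cherp {CONJ,ADJ}; 9:cherp {CONJ,ADJ}; 10:sleitvrur {VERB}.
One satisfying assignment: CONJ ADJ ADJ VERB VERB CONJ VERB CONJ ADJ VERB.
Verifying each rule — rule 1 ok; rule 2 ok; rule 3 ok; rule 4 ok; rule 5 ok.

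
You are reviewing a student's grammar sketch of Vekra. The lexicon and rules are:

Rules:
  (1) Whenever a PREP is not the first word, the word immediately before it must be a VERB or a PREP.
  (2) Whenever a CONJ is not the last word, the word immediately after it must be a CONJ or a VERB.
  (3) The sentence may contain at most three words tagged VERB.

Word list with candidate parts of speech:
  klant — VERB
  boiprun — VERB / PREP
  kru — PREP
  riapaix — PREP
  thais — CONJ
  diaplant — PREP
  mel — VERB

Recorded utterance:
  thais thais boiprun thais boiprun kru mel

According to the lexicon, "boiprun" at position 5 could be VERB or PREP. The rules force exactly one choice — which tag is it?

Candidates per position — 1:thais {CONJ}; 2:thais {CONJ}; 3:boiprun {VERB,PREP}; 4:thais {CONJ}; 5:boiprun {VERB,PREP}; 6:kru {PREP}; 7:mel {VERB}.
Word 3 cannot be PREP — rule 1 would then fail for every completion. It is VERB.
Word 5 cannot be PREP — rule 1 would then fail for every completion. It is VERB.
The unique satisfying tagging is: CONJ CONJ VERB CONJ VERB PREP VERB.
Verifying each rule — rule 1 ✓; rule 2 ✓; rule 3 ✓.

VERB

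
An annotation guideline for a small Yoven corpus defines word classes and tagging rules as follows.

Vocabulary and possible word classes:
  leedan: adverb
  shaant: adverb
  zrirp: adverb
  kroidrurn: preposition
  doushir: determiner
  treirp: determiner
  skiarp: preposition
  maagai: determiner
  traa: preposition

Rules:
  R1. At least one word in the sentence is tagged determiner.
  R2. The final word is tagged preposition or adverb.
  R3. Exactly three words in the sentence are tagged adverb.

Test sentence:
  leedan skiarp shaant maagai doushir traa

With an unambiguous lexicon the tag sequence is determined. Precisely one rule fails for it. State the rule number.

3

Fixed tagging: adverb preposition adverb determiner determiner preposition.
Applying the rules: R1 holds, R2 holds, R3 violated.
Only rule 3 fails.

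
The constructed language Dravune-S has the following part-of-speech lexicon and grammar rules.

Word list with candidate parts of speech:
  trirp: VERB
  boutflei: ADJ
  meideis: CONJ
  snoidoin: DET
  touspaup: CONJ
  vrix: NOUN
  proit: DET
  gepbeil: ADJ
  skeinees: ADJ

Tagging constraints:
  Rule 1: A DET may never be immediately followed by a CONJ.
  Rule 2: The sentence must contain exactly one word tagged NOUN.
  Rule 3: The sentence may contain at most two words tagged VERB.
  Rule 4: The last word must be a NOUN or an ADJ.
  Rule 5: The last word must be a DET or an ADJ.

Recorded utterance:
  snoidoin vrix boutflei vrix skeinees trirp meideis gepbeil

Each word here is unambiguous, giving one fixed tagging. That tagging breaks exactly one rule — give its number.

2

Fixed tagging: DET NOUN ADJ NOUN ADJ VERB CONJ ADJ.
Rule check: R1 holds, R2 violated, R3 holds, R4 holds, R5 holds.
Only rule 2 fails.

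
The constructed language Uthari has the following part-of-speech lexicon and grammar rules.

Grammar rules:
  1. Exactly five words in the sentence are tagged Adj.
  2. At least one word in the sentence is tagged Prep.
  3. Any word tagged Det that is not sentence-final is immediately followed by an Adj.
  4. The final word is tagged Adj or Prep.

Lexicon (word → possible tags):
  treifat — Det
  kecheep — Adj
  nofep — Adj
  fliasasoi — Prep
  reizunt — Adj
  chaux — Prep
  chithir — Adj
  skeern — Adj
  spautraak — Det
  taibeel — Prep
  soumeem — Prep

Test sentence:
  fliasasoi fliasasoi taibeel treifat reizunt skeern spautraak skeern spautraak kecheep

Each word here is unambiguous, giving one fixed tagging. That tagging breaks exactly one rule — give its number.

1

Fixed tagging: Prep Prep Prep Det Adj Adj Det Adj Det Adj.
Rule check: R1 fail, R2 pass, R3 pass, R4 pass.
Only rule 1 fails.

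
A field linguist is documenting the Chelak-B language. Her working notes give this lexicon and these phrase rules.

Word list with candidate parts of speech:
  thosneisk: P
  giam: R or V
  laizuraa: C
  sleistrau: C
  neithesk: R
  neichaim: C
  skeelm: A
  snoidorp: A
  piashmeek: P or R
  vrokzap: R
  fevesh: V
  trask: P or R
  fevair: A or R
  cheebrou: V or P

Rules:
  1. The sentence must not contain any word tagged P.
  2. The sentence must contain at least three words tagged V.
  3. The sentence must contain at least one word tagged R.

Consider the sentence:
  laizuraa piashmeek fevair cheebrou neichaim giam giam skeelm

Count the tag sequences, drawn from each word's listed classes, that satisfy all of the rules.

2

Candidates per position — 1:laizuraa {C}; 2:piashmeek {P,R}; 3:fevair {A,R}; 4:cheebrou {V,P}; 5:neichaim {C}; 6:giam {R,V}; 7:giam {R,V}; 8:skeelm {A}.
There are 32 candidate sequences in total.
The sequences that satisfy every rule: C R A V C V V A; C R R V C V V A.
Count = 2.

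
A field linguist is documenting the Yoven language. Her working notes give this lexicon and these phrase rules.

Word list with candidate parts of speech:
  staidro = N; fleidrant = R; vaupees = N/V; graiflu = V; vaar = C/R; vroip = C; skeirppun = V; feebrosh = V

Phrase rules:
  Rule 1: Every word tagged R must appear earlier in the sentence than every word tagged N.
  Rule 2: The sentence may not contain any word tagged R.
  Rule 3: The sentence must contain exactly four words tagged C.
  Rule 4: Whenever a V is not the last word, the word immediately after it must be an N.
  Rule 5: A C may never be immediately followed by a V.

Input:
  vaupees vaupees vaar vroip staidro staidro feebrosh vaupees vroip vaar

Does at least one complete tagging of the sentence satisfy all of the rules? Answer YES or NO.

YES

Candidates per position — 1:vaupees {N,V}; 2:vaupees {N,V}; 3:vaar {C,R}; 4:vroip {C}; 5:staidro {N}; 6:staidro {N}; 7:feebrosh {V}; 8:vaupees {N,V}; 9:vroip {C}; 10:vaar {C,R}.
One satisfying assignment: V N C C N N V N C C.
Checking: rule 1 holds; rule 2 holds; rule 3 holds; rule 4 holds; rule 5 holds.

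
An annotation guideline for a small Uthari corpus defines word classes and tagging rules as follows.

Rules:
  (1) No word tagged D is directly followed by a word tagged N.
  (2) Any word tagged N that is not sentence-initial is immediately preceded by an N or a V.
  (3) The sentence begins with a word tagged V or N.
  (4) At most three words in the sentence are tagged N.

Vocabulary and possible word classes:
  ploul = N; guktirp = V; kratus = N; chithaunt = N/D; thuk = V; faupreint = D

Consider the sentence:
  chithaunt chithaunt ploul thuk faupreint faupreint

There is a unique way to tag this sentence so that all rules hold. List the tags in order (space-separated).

Candidates per position — 1:chithaunt {N,D}; 2:chithaunt {N,D}; 3:ploul {N}; 4:thuk {V}; 5:faupreint {D}; 6:faupreint {D}.
At position 1, choosing D makes rule 1 impossible to satisfy; hence N.
At position 2, choosing D makes rule 1 impossible to satisfy; hence N.
So the tagging must be: N N N V D D.
Verifying each rule — rule 1 ✓; rule 2 ✓; rule 3 ✓; rule 4 ✓.

N N N V D D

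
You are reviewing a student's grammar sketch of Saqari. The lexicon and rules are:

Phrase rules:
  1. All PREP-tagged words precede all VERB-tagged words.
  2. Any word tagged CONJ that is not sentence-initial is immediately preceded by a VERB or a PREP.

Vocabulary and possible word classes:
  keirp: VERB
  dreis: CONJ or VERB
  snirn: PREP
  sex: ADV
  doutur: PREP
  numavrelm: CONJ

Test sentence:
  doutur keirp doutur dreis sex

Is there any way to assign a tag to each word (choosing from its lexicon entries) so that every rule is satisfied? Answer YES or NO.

Candidates per position — 1:doutur {PREP}; 2:keirp {VERB}; 3:doutur {PREP}; 4:dreis {CONJ,VERB}; 5:sex {ADV}.
Rule 1 cannot be satisfied by any choice of tags from the lexicon.
So there is no consistent tagging.

NO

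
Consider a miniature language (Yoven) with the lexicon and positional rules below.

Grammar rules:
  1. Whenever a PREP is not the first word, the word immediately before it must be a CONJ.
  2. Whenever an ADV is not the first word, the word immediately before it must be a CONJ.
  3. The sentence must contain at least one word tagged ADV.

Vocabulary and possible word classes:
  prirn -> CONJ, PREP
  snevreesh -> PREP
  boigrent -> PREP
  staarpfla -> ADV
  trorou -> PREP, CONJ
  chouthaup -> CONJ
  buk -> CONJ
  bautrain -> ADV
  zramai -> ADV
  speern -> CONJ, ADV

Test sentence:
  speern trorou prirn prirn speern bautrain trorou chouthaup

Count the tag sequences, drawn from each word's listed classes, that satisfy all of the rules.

Candidates per position — 1:speern {CONJ,ADV}; 2:trorou {PREP,CONJ}; 3:prirn {CONJ,PREP}; 4:prirn {CONJ,PREP}; 5:speern {CONJ,ADV}; 6:bautrain {ADV}; 7:trorou {PREP,CONJ}; 8:chouthaup {CONJ}.
There are 64 candidate sequences in total.
Checking each against the rules leaves 8 sequences.
Count = 8.

8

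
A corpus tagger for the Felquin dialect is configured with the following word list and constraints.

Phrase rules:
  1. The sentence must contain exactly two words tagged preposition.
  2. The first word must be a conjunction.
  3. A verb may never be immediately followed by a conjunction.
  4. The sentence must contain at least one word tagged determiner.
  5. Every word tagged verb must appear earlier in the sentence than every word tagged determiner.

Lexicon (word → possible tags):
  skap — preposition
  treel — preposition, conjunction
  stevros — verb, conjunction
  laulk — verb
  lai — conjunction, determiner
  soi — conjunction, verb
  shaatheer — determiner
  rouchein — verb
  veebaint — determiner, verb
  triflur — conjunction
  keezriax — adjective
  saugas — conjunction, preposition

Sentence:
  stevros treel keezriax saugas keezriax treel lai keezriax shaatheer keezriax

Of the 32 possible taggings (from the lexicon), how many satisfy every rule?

6

Candidates per position — 1:stevros {verb,conjunction}; 2:treel {preposition,conjunction}; 3:keezriax {adjective}; 4:saugas {conjunction,preposition}; 5:keezriax {adjective}; 6:treel {preposition,conjunction}; 7:lai {conjunction,determiner}; 8:keezriax {adjective}; 9:shaatheer {determiner}; 10:keezriax {adjective}.
There are 32 candidate sequences in total.
Checking each against the rules leaves 6 sequences.
Count = 6.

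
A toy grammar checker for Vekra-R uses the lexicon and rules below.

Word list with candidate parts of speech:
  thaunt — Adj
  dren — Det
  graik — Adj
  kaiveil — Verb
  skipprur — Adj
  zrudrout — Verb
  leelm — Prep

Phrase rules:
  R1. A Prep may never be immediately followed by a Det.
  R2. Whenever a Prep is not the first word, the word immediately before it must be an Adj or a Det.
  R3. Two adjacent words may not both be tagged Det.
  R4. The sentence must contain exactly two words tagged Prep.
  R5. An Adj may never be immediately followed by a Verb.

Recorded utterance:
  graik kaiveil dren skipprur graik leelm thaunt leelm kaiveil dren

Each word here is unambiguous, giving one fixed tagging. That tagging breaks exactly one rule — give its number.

5

Fixed tagging: Adj Verb Det Adj Adj Prep Adj Prep Verb Det.
Rule check: R1 holds, R2 holds, R3 holds, R4 holds, R5 violated.
Only rule 5 fails.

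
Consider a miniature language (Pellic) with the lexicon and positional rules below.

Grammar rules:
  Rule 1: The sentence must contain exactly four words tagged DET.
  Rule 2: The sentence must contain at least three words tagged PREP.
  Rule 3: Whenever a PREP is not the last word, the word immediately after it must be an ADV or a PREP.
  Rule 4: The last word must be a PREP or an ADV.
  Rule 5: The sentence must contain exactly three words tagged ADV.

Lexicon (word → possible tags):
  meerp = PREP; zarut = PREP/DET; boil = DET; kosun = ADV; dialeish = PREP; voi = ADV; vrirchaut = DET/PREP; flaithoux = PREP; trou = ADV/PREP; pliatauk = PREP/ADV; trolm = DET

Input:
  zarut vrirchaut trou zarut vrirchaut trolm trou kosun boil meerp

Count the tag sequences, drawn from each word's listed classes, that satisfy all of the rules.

Candidates per position — 1:zarut {PREP,DET}; 2:vrirchaut {DET,PREP}; 3:trou {ADV,PREP}; 4:zarut {PREP,DET}; 5:vrirchaut {DET,PREP}; 6:trolm {DET}; 7:trou {ADV,PREP}; 8:kosun {ADV}; 9:boil {DET}; 10:meerp {PREP}.
There are 64 candidate sequences in total.
The sequences that satisfy every rule: PREP PREP ADV DET DET DET ADV ADV DET PREP.
Count = 1.

1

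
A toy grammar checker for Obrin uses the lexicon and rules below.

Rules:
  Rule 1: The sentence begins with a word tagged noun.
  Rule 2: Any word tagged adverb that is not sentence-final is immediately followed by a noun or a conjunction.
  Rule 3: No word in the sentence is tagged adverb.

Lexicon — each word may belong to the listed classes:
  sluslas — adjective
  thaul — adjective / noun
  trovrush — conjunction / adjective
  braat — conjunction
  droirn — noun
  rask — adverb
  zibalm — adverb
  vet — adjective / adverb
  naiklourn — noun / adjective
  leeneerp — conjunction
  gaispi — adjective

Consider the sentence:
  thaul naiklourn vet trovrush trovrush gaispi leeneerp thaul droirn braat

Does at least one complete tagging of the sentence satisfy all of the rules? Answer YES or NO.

Candidates per position — 1:thaul {adjective,noun}; 2:naiklourn {noun,adjective}; 3:vet {adjective,adverb}; 4:trovrush {conjunction,adjective}; 5:trovrush {conjunction,adjective}; 6:gaispi {adjective}; 7:leeneerp {conjunction}; 8:thaul {adjective,noun}; 9:droirn {noun}; 10:braat {conjunction}.
One satisfying assignment: noun adjective adjective adjective adjective adjective conjunction adjective noun conjunction.
Checking: rule 1 satisfied; rule 2 satisfied; rule 3 satisfied.

YES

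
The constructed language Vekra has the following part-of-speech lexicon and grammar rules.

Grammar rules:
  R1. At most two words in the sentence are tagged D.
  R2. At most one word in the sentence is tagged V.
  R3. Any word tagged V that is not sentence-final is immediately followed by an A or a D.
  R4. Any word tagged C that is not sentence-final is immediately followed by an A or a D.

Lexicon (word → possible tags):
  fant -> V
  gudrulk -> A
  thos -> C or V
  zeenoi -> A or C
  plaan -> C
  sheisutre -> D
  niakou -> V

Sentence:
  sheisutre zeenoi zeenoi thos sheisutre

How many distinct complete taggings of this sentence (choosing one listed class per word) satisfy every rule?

4

Candidates per position — 1:sheisutre {D}; 2:zeenoi {A,C}; 3:zeenoi {A,C}; 4:thos {C,V}; 5:sheisutre {D}.
There are 8 candidate sequences in total.
The sequences that satisfy every rule: D A A C D; D A A V D; D C A C D; D C A V D.
Count = 4.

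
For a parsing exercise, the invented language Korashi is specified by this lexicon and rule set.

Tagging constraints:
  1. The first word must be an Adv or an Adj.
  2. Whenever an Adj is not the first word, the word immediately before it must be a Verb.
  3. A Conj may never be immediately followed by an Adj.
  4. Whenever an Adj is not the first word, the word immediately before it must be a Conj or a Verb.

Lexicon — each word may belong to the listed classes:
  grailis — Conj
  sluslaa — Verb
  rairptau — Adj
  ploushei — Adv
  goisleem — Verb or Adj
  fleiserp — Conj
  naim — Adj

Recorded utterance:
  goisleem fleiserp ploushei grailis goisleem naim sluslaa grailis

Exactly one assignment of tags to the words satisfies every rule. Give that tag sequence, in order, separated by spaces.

Adj Conj Adv Conj Verb Adj Verb Conj

Candidates per position — 1:goisleem {Verb,Adj}; 2:fleiserp {Conj}; 3:ploushei {Adv}; 4:grailis {Conj}; 5:goisleem {Verb,Adj}; 6:naim {Adj}; 7:sluslaa {Verb}; 8:grailis {Conj}.
If word 1 were Verb, no tagging could satisfy rule 1; so word 1 is Adj.
If word 5 were Adj, no tagging could satisfy rule 2; so word 5 is Verb.
That leaves exactly one tagging: Adj Conj Adv Conj Verb Adj Verb Conj.
Verifying each rule — rule 1 ✓; rule 2 ✓; rule 3 ✓; rule 4 ✓.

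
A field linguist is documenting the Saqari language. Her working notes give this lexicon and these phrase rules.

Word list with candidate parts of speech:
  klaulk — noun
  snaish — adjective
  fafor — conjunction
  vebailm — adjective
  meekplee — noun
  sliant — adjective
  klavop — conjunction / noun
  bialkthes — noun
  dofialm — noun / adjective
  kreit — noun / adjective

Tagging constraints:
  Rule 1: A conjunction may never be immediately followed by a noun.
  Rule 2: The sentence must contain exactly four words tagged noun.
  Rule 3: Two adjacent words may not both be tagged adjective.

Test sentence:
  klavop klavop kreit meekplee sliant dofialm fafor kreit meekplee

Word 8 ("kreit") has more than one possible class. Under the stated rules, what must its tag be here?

adjective

Candidates per position — 1:klavop {conjunction,noun}; 2:klavop {conjunction,noun}; 3:kreit {noun,adjective}; 4:meekplee {noun}; 5:sliant {adjective}; 6:dofialm {noun,adjective}; 7:fafor {conjunction}; 8:kreit {noun,adjective}; 9:meekplee {noun}.
Position 6: tagging it adjective would leave rule 3 unsatisfiable, so it must be noun.
Position 8: tagging it noun would leave rule 1 unsatisfiable, so it must be adjective.
The remaining ambiguous positions (1, 2, 3) are resolved jointly — only one combination satisfies every rule.
So the tagging must be: noun conjunction adjective noun adjective noun conjunction adjective noun.
Verifying each rule — rule 1 holds; rule 2 holds; rule 3 holds.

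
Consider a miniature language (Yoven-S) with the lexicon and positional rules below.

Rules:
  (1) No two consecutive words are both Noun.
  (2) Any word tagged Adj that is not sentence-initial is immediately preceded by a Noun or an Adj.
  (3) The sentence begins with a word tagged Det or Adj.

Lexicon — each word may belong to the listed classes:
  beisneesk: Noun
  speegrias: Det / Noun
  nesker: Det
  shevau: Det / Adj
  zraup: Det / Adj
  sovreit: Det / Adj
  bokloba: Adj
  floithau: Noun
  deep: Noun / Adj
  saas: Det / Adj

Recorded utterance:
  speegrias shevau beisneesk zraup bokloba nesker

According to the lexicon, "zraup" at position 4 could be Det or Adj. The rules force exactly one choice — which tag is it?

Adj

Candidates per position — 1:speegrias {Det,Noun}; 2:shevau {Det,Adj}; 3:beisneesk {Noun}; 4:zraup {Det,Adj}; 5:bokloba {Adj}; 6:nesker {Det}.
Position 1: tagging it Noun would leave rule 3 unsatisfiable, so it must be Det.
Position 2: tagging it Adj would leave rule 2 unsatisfiable, so it must be Det.
Position 4: tagging it Det would leave rule 2 unsatisfiable, so it must be Adj.
The only consistent sequence is: Det Det Noun Adj Adj Det.
Checking: rule 1 ✓; rule 2 ✓; rule 3 ✓.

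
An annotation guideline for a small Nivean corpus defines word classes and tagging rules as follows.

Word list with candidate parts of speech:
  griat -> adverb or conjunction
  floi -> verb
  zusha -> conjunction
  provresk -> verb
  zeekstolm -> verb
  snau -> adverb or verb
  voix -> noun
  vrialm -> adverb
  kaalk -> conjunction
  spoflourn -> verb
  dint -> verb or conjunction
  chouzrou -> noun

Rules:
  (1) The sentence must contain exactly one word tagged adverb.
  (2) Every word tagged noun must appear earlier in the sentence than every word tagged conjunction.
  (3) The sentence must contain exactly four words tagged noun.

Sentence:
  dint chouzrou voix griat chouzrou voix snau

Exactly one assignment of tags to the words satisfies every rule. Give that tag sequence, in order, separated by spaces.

verb noun noun adverb noun noun verb

Candidates per position — 1:dint {verb,conjunction}; 2:chouzrou {noun}; 3:voix {noun}; 4:griat {adverb,conjunction}; 5:chouzrou {noun}; 6:voix {noun}; 7:snau {adverb,verb}.
Position 1: tagging it conjunction would leave rule 2 unsatisfiable, so it must be verb.
Position 4: tagging it conjunction would leave rule 2 unsatisfiable, so it must be adverb.
Position 7: tagging it adverb would leave rule 1 unsatisfiable, so it must be verb.
The only consistent sequence is: verb noun noun adverb noun noun verb.
Check: rule 1 ok; rule 2 ok; rule 3 ok.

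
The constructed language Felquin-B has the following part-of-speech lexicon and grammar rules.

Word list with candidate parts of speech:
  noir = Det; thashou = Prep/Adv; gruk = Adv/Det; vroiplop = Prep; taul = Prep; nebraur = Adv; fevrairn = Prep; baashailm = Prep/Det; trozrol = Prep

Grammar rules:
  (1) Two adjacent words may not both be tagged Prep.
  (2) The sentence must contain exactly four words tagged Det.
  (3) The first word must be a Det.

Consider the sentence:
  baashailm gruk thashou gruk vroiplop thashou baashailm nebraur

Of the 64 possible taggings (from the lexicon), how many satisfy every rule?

Candidates per position — 1:baashailm {Prep,Det}; 2:gruk {Adv,Det}; 3:thashou {Prep,Adv}; 4:gruk {Adv,Det}; 5:vroiplop {Prep}; 6:thashou {Prep,Adv}; 7:baashailm {Prep,Det}; 8:nebraur {Adv}.
There are 64 candidate sequences in total.
The sequences that satisfy every rule: Det Det Prep Det Prep Adv Det Adv; Det Det Adv Det Prep Adv Det Adv.
Count = 2.

2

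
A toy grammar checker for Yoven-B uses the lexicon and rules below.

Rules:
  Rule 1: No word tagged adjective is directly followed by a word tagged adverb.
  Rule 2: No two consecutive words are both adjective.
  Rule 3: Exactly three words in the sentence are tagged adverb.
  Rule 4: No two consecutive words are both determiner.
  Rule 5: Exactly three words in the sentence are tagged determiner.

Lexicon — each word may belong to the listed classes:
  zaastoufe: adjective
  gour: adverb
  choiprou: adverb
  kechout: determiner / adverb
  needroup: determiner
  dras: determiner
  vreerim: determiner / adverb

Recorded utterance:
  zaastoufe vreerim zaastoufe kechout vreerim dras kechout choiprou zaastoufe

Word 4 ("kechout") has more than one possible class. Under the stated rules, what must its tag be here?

Candidates per position — 1:zaastoufe {adjective}; 2:vreerim {determiner,adverb}; 3:zaastoufe {adjective}; 4:kechout {determiner,adverb}; 5:vreerim {determiner,adverb}; 6:dras {determiner}; 7:kechout {determiner,adverb}; 8:choiprou {adverb}; 9:zaastoufe {adjective}.
Position 2: tagging it adverb would leave rule 1 unsatisfiable, so it must be determiner.
Position 4: tagging it adverb would leave rule 1 unsatisfiable, so it must be determiner.
Position 5: tagging it determiner would leave rule 3 unsatisfiable, so it must be adverb.
Position 7: tagging it determiner would leave rule 3 unsatisfiable, so it must be adverb.
So the tagging must be: adjective determiner adjective determiner adverb determiner adverb adverb adjective.
Checking: rule 1 ✓; rule 2 ✓; rule 3 ✓; rule 4 ✓; rule 5 ✓.

determiner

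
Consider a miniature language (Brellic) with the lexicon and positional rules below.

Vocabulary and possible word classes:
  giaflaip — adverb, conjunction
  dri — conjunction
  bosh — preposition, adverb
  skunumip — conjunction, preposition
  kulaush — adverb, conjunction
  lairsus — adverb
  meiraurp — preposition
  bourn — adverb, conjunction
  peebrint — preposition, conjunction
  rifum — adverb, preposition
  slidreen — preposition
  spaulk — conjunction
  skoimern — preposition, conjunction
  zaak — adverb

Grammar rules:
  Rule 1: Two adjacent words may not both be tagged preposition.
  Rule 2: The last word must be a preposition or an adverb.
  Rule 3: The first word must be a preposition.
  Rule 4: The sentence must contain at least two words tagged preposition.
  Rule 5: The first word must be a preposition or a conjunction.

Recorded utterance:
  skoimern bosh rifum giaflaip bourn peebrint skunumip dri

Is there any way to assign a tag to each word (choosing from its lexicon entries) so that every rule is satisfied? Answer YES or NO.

NO

Candidates per position — 1:skoimern {preposition,conjunction}; 2:bosh {preposition,adverb}; 3:rifum {adverb,preposition}; 4:giaflaip {adverb,conjunction}; 5:bourn {adverb,conjunction}; 6:peebrint {preposition,conjunction}; 7:skunumip {conjunction,preposition}; 8:dri {conjunction}.
Rule 2 cannot be satisfied by any choice of tags from the lexicon.
So there is no consistent tagging.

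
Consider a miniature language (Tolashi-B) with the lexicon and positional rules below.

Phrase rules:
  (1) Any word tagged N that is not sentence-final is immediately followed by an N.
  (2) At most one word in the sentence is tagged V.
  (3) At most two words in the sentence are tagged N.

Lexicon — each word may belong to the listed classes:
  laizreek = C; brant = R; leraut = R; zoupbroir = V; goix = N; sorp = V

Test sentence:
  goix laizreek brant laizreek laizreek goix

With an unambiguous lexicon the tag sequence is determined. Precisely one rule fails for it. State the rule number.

Fixed tagging: N C R C C N.
Checking each rule: R1 ✗, R2 ✓, R3 ✓.
Only rule 1 fails.

1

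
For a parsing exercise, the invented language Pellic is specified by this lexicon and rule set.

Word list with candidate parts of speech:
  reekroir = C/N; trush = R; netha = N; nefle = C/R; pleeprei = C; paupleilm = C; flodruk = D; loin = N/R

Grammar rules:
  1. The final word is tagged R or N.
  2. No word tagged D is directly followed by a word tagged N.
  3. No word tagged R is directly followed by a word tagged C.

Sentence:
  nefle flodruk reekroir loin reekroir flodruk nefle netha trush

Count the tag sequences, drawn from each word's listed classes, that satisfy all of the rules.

12

Candidates per position — 1:nefle {C,R}; 2:flodruk {D}; 3:reekroir {C,N}; 4:loin {N,R}; 5:reekroir {C,N}; 6:flodruk {D}; 7:nefle {C,R}; 8:netha {N}; 9:trush {R}.
There are 32 candidate sequences in total.
Checking each against the rules leaves 12 sequences.
Count = 12.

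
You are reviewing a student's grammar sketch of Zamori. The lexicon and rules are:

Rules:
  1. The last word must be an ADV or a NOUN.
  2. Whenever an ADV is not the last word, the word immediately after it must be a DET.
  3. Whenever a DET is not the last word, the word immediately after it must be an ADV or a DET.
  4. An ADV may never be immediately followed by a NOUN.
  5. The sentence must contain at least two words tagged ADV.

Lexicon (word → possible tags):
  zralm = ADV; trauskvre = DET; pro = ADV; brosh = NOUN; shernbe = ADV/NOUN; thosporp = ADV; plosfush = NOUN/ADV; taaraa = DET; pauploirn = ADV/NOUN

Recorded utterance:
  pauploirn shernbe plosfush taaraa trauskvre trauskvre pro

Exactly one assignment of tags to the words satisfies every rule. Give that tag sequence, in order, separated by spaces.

Candidates per position — 1:pauploirn {ADV,NOUN}; 2:shernbe {ADV,NOUN}; 3:plosfush {NOUN,ADV}; 4:taaraa {DET}; 5:trauskvre {DET}; 6:trauskvre {DET}; 7:pro {ADV}.
If word 1 were ADV, no tagging could satisfy rule 2; so word 1 is NOUN.
If word 2 were ADV, no tagging could satisfy rule 2; so word 2 is NOUN.
If word 3 were NOUN, no tagging could satisfy rule 5; so word 3 is ADV.
The unique satisfying tagging is: NOUN NOUN ADV DET DET DET ADV.
Verifying each rule — rule 1 ✓; rule 2 ✓; rule 3 ✓; rule 4 ✓; rule 5 ✓.

NOUN NOUN ADV DET DET DET ADV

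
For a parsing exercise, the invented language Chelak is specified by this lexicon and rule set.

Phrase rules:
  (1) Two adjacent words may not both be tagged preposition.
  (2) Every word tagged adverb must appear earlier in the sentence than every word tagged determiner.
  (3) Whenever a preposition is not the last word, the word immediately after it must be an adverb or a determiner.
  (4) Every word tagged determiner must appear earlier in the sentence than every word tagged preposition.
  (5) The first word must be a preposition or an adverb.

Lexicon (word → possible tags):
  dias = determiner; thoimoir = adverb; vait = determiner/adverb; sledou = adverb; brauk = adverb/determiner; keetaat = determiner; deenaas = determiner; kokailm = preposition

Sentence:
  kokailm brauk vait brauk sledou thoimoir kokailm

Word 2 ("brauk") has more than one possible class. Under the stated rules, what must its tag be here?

adverb

Candidates per position — 1:kokailm {preposition}; 2:brauk {adverb,determiner}; 3:vait {determiner,adverb}; 4:brauk {adverb,determiner}; 5:sledou {adverb}; 6:thoimoir {adverb}; 7:kokailm {preposition}.
If word 2 were determiner, no tagging could satisfy rule 2; so word 2 is adverb.
If word 3 were determiner, no tagging could satisfy rule 2; so word 3 is adverb.
If word 4 were determiner, no tagging could satisfy rule 2; so word 4 is adverb.
That leaves exactly one tagging: preposition adverb adverb adverb adverb adverb preposition.
Rule-by-rule: rule 1 holds; rule 2 holds; rule 3 holds; rule 4 holds; rule 5 holds.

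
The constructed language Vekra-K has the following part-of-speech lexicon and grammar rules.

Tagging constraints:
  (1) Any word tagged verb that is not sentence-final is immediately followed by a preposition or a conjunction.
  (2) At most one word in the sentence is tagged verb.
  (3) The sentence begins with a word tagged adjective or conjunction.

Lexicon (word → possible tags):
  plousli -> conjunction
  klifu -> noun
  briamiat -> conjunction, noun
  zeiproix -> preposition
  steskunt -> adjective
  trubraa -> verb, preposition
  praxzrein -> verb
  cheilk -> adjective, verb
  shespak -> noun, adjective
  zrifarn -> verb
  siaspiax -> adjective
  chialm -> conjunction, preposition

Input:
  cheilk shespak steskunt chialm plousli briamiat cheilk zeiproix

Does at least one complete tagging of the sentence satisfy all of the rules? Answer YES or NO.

YES

Candidates per position — 1:cheilk {adjective,verb}; 2:shespak {noun,adjective}; 3:steskunt {adjective}; 4:chialm {conjunction,preposition}; 5:plousli {conjunction}; 6:briamiat {conjunction,noun}; 7:cheilk {adjective,verb}; 8:zeiproix {preposition}.
One satisfying assignment: adjective adjective adjective conjunction conjunction conjunction verb preposition.
Check: rule 1 satisfied; rule 2 satisfied; rule 3 satisfied.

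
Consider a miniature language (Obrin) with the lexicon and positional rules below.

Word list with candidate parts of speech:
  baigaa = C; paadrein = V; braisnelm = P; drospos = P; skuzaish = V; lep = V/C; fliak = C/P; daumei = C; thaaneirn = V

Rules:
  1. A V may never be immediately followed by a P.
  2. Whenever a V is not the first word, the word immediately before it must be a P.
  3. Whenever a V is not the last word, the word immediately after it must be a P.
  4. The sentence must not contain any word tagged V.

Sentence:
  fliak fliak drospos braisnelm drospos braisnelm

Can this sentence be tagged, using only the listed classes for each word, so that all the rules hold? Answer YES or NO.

YES

Candidates per position — 1:fliak {C,P}; 2:fliak {C,P}; 3:drospos {P}; 4:braisnelm {P}; 5:drospos {P}; 6:braisnelm {P}.
One satisfying assignment: P C P P P P.
Checking: rule 1 ok; rule 2 ok; rule 3 ok; rule 4 ok.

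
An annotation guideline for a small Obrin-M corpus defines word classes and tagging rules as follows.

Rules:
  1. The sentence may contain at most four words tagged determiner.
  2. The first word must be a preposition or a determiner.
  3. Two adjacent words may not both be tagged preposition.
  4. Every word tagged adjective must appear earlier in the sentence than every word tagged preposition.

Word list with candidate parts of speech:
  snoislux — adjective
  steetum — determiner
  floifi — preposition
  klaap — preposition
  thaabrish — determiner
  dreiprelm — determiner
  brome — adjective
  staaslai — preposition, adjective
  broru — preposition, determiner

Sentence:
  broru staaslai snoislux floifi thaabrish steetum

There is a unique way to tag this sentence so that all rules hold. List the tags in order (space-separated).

determiner adjective adjective preposition determiner determiner

Candidates per position — 1:broru {preposition,determiner}; 2:staaslai {preposition,adjective}; 3:snoislux {adjective}; 4:floifi {preposition}; 5:thaabrish {determiner}; 6:steetum {determiner}.
Position 1: preposition is ruled out by rule 4; that leaves determiner.
Position 2: preposition is ruled out by rule 4; that leaves adjective.
The unique satisfying tagging is: determiner adjective adjective preposition determiner determiner.
Check: rule 1 satisfied; rule 2 satisfied; rule 3 satisfied; rule 4 satisfied.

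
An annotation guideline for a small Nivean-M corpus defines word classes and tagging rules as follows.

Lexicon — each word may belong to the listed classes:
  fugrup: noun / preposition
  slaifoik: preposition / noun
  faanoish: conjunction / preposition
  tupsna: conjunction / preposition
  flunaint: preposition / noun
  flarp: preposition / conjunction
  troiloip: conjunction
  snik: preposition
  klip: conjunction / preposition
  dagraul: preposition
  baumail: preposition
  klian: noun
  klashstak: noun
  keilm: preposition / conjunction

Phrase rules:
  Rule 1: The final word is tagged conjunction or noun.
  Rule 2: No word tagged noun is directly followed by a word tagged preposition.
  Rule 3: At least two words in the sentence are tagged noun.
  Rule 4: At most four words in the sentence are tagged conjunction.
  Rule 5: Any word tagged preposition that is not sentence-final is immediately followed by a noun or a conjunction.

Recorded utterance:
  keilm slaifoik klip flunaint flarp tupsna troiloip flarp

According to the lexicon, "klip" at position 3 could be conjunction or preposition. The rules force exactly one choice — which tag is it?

conjunction

Candidates per position — 1:keilm {preposition,conjunction}; 2:slaifoik {preposition,noun}; 3:klip {conjunction,preposition}; 4:flunaint {preposition,noun}; 5:flarp {preposition,conjunction}; 6:tupsna {conjunction,preposition}; 7:troiloip {conjunction}; 8:flarp {preposition,conjunction}.
At position 2, choosing preposition makes rule 3 impossible to satisfy; hence noun.
At position 3, choosing preposition makes rule 2 impossible to satisfy; hence conjunction.
At position 4, choosing preposition makes rule 3 impossible to satisfy; hence noun.
At position 5, choosing preposition makes rule 2 impossible to satisfy; hence conjunction.
At position 8, choosing preposition makes rule 1 impossible to satisfy; hence conjunction.
At position 1, choosing conjunction makes rule 4 impossible to satisfy; hence preposition.
At position 6, choosing conjunction makes rule 4 impossible to satisfy; hence preposition.
The only consistent sequence is: preposition noun conjunction noun conjunction preposition conjunction conjunction.
Checking: rule 1 holds; rule 2 holds; rule 3 holds; rule 4 holds; rule 5 holds.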